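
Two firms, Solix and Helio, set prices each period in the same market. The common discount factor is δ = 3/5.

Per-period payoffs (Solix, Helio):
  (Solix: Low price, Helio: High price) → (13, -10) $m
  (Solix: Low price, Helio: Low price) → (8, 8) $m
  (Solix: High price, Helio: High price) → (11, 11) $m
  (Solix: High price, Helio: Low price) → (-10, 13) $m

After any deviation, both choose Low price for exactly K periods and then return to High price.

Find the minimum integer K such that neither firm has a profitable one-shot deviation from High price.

Need Σ_{k=1}^{K} δ^k ≥ (13−11)/(11−8) = 0.6667 at δ = 3/5.
At K = 1 the sum is 0.6000 < 0.6667; at K = 2 it is 0.9600 ≥ 0.6667.
So the minimum punishment length is K = 2.

2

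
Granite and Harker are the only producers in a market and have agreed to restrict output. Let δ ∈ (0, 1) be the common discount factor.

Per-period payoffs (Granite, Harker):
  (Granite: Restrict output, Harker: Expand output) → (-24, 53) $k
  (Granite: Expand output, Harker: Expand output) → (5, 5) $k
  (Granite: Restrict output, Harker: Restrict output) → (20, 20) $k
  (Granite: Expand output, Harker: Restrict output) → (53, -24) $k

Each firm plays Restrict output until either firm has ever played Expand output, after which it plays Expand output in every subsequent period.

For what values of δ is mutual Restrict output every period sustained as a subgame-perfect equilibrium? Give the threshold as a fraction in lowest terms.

Cooperation forever yields 20 each period: 20/(1−δ).
Deviating yields 53 once, then 5 forever: 53 + 5δ/(1−δ).
No profitable deviation requires 20/(1−δ) ≥ 53 + 5δ/(1−δ).
Multiplying by (1−δ): 20 ≥ 53(1−δ) + 5δ = 53 − 48δ.
So 48δ ≥ 33, i.e. δ ≥ 33/48 = 11/16.

11/16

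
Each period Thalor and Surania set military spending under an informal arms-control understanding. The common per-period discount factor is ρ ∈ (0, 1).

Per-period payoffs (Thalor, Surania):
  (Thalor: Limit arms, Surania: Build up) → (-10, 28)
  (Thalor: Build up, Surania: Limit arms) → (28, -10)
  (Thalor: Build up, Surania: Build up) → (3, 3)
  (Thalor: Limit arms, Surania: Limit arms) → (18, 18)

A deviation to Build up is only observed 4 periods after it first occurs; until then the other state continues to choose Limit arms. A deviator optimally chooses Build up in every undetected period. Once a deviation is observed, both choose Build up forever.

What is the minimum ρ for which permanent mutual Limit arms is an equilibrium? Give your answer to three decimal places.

A deviator earns 28 for 4 periods, then 3 forever; cooperating earns 18 forever. Multiplying the IC by (1−ρ):
18 ≥ 28(1−ρ^4) + 3ρ^4, so 25·ρ^4 ≥ 10 and ρ^4 ≥ 2/5.
ρ ≥ (2/5)^(1/4) ≈ 0.795.

0.795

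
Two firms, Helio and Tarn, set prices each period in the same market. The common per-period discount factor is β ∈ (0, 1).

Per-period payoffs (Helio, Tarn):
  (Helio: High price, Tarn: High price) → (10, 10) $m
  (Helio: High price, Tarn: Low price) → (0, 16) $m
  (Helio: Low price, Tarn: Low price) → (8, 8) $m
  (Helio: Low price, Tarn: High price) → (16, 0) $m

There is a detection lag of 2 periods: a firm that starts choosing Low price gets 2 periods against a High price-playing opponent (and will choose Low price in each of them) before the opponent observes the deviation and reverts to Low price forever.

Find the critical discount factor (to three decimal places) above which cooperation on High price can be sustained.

0.866

Deviating for the 2 undetected periods gains 16−10 = 6 per period over cooperation, then loses 10−8 = 2 per period forever once punishment starts.
Gain: 6(1 + β + … + β^1); loss: 2·β^2/(1−β).
No profitable deviation ⇔ 6(1−β^2) ≤ 2·β^2, i.e. β^2 ≥ 6/(6+2) = 3/4.
Hence β ≥ (3/4)^(1/2) ≈ 0.866.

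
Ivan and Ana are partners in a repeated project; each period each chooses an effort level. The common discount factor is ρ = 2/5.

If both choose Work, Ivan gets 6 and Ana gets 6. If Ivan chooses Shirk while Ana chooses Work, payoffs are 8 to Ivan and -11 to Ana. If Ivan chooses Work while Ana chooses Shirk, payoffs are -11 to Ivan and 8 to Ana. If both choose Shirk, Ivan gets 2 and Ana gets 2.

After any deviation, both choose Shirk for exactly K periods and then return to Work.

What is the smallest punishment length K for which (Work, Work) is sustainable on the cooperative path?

IC: ρ(1−ρ^K)/(1−ρ) ≥ (8−6)/(6−2) = 1/2.
With ρ = 2/5: need 1 − ρ^K ≥ 1/2·(1−2/5)/(2/5), i.e. ρ^K ≤ 0.2500.
Since (2/5)^1 = 0.4000 and (2/5)^2 = 0.1600, the smallest such K is 2.

2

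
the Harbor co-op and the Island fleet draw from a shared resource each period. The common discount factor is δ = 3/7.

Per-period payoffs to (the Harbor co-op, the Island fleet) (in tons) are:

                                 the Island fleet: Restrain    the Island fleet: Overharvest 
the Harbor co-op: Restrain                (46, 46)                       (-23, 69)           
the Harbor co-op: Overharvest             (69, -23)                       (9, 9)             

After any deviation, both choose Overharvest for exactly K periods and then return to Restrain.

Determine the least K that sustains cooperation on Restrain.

Need Σ_{k=1}^{K} δ^k ≥ (69−46)/(46−9) = 0.6216 at δ = 3/7.
At K = 2 the sum is 0.6122 < 0.6216; at K = 3 it is 0.6910 ≥ 0.6216.
So the minimum punishment length is K = 3.

3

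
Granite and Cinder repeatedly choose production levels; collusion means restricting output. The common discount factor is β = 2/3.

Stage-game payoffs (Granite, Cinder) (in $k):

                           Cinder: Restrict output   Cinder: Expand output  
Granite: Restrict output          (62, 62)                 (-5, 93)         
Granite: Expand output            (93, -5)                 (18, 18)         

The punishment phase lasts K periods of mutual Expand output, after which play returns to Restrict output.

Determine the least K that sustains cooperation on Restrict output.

2

No profitable deviation requires (62−18)(β+…+β^K) ≥ 93−62, i.e. β+…+β^K ≥ 31/44 ≈ 0.7045.
With β = 2/3, the partial sums are K=1: 0.6667, K=2: 1.1111.
K = 2 is the first length at which the sum reaches 0.7045.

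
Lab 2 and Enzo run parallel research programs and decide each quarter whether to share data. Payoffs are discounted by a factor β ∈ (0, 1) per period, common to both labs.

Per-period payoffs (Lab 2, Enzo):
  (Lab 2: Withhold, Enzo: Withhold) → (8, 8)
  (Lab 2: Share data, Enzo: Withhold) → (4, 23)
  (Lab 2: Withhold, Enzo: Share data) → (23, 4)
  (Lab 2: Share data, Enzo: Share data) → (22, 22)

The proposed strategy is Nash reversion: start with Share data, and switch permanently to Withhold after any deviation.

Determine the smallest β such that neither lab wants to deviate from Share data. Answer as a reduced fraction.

1/15

22/(1−β) ≥ 23 + 8β/(1−β)
22 ≥ 23 − 15β
β ≥ 1/15.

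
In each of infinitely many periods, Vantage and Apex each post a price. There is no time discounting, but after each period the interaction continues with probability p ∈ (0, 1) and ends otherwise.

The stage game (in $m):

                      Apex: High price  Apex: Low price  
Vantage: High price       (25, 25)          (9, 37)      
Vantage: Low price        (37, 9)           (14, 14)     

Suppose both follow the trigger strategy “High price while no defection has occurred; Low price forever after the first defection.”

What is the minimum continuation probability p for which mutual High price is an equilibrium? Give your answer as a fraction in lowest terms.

Expected cooperation value is 25 + p·25 + p²·25 + … = 25/(1−p); deviation gives 37 + p·14/(1−p).
25 ≥ 37(1−p) + 14p ⇒ 23p ≥ 12 ⇒ p ≥ 12/23.

12/23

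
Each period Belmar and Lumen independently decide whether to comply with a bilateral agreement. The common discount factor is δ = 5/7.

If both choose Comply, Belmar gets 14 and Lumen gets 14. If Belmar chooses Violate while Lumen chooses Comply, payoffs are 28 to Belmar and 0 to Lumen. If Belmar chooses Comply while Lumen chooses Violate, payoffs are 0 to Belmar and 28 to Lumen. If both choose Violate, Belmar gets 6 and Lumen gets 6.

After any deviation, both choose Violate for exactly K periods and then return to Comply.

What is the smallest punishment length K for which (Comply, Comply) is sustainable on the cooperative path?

4

IC: δ(1−δ^K)/(1−δ) ≥ (28−14)/(14−6) = 7/4.
With δ = 5/7: need 1 − δ^K ≥ 7/4·(1−5/7)/(5/7), i.e. δ^K ≤ 0.3000.
Since (5/7)^3 = 0.3644 and (5/7)^4 = 0.2603, the smallest such K is 4.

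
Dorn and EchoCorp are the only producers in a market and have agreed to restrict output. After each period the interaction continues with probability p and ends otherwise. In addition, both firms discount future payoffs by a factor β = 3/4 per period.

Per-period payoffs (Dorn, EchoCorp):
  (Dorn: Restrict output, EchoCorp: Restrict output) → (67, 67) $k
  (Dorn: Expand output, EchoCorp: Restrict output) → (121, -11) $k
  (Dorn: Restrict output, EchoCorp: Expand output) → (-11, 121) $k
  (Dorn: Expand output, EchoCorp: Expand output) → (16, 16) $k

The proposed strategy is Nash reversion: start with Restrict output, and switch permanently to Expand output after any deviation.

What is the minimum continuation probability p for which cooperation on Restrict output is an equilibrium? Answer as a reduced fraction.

24/35

Expected continuation weight on next period's payoff is β·p = 3/4·p, which plays the role of the discount factor.
Cooperation requires 3/4·p ≥ (121−67)/(121−16) = 18/35, hence p ≥ 24/35.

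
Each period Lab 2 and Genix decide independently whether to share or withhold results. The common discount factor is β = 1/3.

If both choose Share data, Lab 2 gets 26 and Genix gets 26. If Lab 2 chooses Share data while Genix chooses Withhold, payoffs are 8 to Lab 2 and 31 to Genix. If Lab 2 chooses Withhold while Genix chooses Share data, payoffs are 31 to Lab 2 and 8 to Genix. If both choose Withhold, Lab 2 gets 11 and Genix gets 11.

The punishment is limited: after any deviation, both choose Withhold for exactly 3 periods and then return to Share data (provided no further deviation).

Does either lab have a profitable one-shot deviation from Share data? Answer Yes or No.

Comparing payoff streams over the 4 periods until play realigns: cooperate → 26(1+β+…+β^3); deviate → 31 + 11(β+…+β^3).
Cooperation is sustained iff (26−11)(β+…+β^3) ≥ 31−26.
β+…+β^3 = 1/3·(1−(1/3)^3)/(1−1/3) = 0.4815, and (31−26)/(26−11) = 0.3333.
0.4815 ≥ 0.3333, so cooperation is sustainable.

No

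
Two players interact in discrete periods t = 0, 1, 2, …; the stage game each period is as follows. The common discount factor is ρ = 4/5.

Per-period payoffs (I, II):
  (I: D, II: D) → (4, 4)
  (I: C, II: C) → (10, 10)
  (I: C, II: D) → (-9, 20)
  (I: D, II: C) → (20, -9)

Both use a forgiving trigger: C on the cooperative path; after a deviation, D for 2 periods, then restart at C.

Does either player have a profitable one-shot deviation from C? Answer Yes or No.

Yes

IC: ρ+…+ρ^2 ≥ (20−10)/(10−4) = 5/3.
At ρ = 4/5: partial sum = 1.4400 < 1.6667. Cooperation not sustainable.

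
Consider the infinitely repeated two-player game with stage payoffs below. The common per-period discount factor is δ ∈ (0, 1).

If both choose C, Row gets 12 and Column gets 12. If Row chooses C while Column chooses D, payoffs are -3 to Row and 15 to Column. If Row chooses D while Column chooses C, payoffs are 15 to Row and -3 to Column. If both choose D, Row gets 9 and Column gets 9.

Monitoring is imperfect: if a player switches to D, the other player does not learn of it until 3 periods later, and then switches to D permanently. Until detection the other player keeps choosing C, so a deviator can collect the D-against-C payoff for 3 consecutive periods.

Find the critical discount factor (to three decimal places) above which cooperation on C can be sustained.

0.794

The best deviation is to choose D for all 3 undetected periods, earning 15 each, then 9 forever once detected.
Deviation value: 15(1−δ^3)/(1−δ) + 9δ^3/(1−δ); cooperation value: 12/(1−δ).
IC: 12 ≥ 15(1−δ^3) + 9δ^3 = 15 − 6δ^3.
So δ^3 ≥ 3/6 = 1/2, giving δ ≥ (1/2)^(1/3) ≈ 0.794.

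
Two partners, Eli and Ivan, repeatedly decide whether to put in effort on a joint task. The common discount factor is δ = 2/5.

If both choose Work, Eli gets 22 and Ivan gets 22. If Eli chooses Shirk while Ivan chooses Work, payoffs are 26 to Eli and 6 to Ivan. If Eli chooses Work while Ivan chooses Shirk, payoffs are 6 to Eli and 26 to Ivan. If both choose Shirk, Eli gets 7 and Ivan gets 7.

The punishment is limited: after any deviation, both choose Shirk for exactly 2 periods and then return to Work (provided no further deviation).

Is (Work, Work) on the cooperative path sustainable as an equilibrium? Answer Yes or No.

Yes

A one-shot deviation gives 26 now, then 7 for 2 periods, then back to 22.
Gain from deviating: (26−22) today; loss: (22−7) in each of the next 2 periods.
No-deviation condition: (22−7)(δ+…+δ^2) ≥ 26−22, i.e. δ+…+δ^2 ≥ 4/15.
At δ = 2/5: δ+…+δ^2 = 0.5600 ≥ 0.2667.
So cooperation is sustainable.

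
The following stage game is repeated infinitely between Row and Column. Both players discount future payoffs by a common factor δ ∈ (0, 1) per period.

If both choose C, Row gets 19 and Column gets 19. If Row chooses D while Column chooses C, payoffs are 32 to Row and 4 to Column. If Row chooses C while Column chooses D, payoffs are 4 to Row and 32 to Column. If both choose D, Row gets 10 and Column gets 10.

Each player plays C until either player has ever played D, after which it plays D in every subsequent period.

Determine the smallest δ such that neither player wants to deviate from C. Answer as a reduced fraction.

13/22

One-period gain from deviating is 32 − 19 = 13. The loss is 19 − 10 = 9 in every subsequent period, with present value 9·δ/(1−δ).
Deviation is unprofitable when 9·δ/(1−δ) ≥ 13, i.e. δ/(1−δ) ≥ 13/9.
Equivalently δ ≥ 13/(13+9) = 13/22.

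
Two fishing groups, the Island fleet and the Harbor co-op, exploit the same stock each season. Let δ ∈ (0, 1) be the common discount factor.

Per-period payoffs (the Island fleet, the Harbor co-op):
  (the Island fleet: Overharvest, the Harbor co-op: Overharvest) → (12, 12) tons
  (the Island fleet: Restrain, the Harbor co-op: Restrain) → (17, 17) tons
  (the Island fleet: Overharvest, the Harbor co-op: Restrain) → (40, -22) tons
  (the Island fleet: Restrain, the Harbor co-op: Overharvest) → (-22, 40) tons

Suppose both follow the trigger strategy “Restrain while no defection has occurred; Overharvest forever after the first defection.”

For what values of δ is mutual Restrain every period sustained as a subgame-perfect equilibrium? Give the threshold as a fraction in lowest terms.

Cooperation forever yields 17 each period: 17/(1−δ).
Deviating yields 40 once, then 12 forever: 40 + 12δ/(1−δ).
No profitable deviation requires 17/(1−δ) ≥ 40 + 12δ/(1−δ).
Multiplying by (1−δ): 17 ≥ 40(1−δ) + 12δ = 40 − 28δ.
So 28δ ≥ 23, i.e. δ ≥ 23/28.

23/28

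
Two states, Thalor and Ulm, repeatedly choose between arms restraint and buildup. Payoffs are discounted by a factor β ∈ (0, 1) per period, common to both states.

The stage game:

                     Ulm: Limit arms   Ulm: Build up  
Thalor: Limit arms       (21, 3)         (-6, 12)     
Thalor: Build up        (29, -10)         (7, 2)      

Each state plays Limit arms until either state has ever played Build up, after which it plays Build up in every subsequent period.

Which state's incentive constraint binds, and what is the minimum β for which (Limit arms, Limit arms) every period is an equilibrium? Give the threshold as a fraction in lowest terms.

Ulm; β ≥ 9/10

Thalor's threshold: (29−21)/(29−7) = 4/11.
Ulm's threshold: (12−3)/(12−2) = 9/10.
4/11 < 9/10, so Ulm binds and β* = 9/10.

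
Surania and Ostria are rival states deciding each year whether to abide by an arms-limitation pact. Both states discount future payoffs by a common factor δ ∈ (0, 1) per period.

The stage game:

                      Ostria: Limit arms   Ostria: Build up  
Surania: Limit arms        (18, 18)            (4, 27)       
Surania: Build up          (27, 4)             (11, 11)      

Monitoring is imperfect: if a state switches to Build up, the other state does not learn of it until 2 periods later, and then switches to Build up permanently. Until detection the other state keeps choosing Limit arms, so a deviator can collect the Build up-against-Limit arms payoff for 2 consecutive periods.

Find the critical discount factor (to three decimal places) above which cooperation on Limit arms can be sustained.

0.750

A deviator earns 27 for 2 periods, then 11 forever; cooperating earns 18 forever. Multiplying the IC by (1−δ):
18 ≥ 27(1−δ^2) + 11δ^2, so 16·δ^2 ≥ 9 and δ^2 ≥ 9/16.
δ ≥ (9/16)^(1/2) ≈ 0.750.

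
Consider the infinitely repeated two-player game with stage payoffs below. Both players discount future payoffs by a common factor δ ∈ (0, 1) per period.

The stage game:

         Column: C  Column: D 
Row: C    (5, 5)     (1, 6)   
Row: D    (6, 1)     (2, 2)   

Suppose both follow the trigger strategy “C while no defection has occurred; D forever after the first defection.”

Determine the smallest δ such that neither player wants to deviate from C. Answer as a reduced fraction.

One-period gain from deviating is 6 − 5 = 1. The loss is 5 − 2 = 3 in every subsequent period, with present value 3·δ/(1−δ).
Deviation is unprofitable when 3·δ/(1−δ) ≥ 1, i.e. δ/(1−δ) ≥ 1/3.
Equivalently δ ≥ 1/(1+3) = 1/4.

1/4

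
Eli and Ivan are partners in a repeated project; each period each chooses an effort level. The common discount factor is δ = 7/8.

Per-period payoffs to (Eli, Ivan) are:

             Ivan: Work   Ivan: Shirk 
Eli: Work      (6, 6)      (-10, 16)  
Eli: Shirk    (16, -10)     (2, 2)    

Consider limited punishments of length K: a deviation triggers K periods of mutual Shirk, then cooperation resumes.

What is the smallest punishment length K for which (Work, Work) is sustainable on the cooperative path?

No profitable deviation requires (6−2)(δ+…+δ^K) ≥ 16−6, i.e. δ+…+δ^K ≥ 5/2 ≈ 2.5000.
With δ = 7/8, the partial sums are K=1: 0.8750, K=2: 1.6406, K=3: 2.3105, K=4: 2.8967.
K = 4 is the first length at which the sum reaches 2.5000.

4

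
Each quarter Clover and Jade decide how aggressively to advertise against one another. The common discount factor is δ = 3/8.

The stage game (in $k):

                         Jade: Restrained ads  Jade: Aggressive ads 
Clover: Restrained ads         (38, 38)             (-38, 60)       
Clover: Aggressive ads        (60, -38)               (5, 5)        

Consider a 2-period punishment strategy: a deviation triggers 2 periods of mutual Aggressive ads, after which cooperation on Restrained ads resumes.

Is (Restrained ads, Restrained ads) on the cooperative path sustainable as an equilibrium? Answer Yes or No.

Comparing payoff streams over the 3 periods until play realigns: cooperate → 38(1+δ+…+δ^2); deviate → 60 + 5(δ+…+δ^2).
Cooperation is sustained iff (38−5)(δ+…+δ^2) ≥ 60−38.
δ+…+δ^2 = 3/8·(1−(3/8)^2)/(1−3/8) = 0.5156, and (60−38)/(38−5) = 0.6667.
0.5156 < 0.6667, so cooperation is not sustainable.

No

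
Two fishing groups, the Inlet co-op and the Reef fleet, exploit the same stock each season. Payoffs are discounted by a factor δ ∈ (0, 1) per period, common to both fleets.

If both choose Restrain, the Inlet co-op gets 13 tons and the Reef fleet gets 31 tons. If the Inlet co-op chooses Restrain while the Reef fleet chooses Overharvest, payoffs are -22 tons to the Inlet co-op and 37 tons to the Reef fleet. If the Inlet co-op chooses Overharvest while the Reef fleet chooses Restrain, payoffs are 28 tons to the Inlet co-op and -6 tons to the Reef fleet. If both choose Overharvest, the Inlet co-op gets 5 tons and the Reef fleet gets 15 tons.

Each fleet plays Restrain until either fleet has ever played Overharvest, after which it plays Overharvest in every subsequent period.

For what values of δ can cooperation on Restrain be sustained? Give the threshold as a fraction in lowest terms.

For the Inlet co-op: deviation gain 28−13 = 15, per-period punishment loss 13−5 = 8. IC gives δ ≥ 15/23.
For the Reef fleet: gain 6, loss 16 per period, so δ ≥ 6/22 = 3/11.
The tighter constraint is the Inlet co-op's, so cooperation needs δ ≥ 15/23.

15/23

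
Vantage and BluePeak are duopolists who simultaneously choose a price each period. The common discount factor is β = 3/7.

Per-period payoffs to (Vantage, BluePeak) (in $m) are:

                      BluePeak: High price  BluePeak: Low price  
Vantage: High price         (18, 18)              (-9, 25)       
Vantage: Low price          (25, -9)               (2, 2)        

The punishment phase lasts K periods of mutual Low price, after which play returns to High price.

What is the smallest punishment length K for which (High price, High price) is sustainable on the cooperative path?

2

No profitable deviation requires (18−2)(β+…+β^K) ≥ 25−18, i.e. β+…+β^K ≥ 7/16 ≈ 0.4375.
With β = 3/7, the partial sums are K=1: 0.4286, K=2: 0.6122.
K = 2 is the first length at which the sum reaches 0.4375.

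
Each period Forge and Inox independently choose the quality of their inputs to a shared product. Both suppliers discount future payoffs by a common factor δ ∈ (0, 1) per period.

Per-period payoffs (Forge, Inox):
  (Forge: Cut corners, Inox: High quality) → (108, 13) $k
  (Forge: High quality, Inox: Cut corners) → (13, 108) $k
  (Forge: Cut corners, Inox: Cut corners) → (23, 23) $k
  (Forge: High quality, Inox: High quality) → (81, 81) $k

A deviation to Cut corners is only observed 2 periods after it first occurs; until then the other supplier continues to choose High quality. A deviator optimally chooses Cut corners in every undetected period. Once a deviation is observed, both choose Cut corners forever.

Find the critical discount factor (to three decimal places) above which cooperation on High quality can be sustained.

0.564

The best deviation is to choose Cut corners for all 2 undetected periods, earning 108 each, then 23 forever once detected.
Deviation value: 108(1−δ^2)/(1−δ) + 23δ^2/(1−δ); cooperation value: 81/(1−δ).
IC: 81 ≥ 108(1−δ^2) + 23δ^2 = 108 − 85δ^2.
So δ^2 ≥ 27/85, giving δ ≥ (27/85)^(1/2) ≈ 0.564.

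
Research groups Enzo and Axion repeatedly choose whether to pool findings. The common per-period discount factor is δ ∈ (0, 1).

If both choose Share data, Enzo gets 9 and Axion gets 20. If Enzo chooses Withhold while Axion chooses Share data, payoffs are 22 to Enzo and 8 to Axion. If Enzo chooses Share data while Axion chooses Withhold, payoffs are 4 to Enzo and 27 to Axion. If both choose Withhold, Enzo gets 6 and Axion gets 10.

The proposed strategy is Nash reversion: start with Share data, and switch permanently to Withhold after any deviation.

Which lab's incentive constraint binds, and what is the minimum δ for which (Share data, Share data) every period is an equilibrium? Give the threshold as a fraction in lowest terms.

Enzo: cooperation gives 9 each period; deviation gives 22 once then 6 forever.
  9/(1−δ) ≥ 22 + 6δ/(1−δ) ⇒ δ ≥ 13/16.
Axion: cooperation gives 20 each period; deviation gives 27 once then 10 forever.
  δ ≥ 7/17.
Both must hold, so the binding constraint is Enzo's: δ ≥ 13/16.

Enzo; δ ≥ 13/16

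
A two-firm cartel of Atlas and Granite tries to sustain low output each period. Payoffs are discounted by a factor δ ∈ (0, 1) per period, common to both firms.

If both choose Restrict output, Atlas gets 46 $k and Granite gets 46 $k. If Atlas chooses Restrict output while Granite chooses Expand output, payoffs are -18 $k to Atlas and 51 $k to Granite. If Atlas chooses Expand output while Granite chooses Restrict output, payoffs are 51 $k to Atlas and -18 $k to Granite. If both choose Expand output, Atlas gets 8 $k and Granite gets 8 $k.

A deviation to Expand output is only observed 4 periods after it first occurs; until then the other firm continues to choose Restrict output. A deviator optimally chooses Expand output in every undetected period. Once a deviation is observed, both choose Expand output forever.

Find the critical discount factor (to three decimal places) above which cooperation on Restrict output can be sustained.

A deviator earns 51 for 4 periods, then 8 forever; cooperating earns 46 forever. Multiplying the IC by (1−δ):
46 ≥ 51(1−δ^4) + 8δ^4, so 43·δ^4 ≥ 5 and δ^4 ≥ 5/43.
δ ≥ (5/43)^(1/4) ≈ 0.584.

0.584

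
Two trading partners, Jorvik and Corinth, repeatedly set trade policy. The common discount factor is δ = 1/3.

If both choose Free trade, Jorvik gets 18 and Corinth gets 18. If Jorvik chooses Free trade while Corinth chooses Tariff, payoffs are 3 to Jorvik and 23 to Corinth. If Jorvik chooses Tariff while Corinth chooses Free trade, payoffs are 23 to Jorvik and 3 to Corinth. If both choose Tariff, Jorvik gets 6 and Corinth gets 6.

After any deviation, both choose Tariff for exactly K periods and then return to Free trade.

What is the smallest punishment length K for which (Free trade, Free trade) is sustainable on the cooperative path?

2

IC: δ(1−δ^K)/(1−δ) ≥ (23−18)/(18−6) = 5/12.
With δ = 1/3: need 1 − δ^K ≥ 5/12·(1−1/3)/(1/3), i.e. δ^K ≤ 0.1667.
Since (1/3)^1 = 0.3333 and (1/3)^2 = 0.1111, the smallest such K is 2.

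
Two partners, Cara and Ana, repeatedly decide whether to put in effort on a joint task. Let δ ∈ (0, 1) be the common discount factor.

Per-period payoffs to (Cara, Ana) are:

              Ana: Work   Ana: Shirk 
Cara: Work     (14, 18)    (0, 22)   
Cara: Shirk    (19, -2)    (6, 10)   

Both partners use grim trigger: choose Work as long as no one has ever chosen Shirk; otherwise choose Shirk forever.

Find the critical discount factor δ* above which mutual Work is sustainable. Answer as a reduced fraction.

Cara: cooperation gives 14 each period; deviation gives 19 once then 6 forever.
  14/(1−δ) ≥ 19 + 6δ/(1−δ) ⇒ δ ≥ 5/13.
Ana: cooperation gives 18 each period; deviation gives 22 once then 10 forever.
  δ ≥ 4/12 = 1/3.
Both must hold, so the binding constraint is Cara's: δ ≥ 5/13.

5/13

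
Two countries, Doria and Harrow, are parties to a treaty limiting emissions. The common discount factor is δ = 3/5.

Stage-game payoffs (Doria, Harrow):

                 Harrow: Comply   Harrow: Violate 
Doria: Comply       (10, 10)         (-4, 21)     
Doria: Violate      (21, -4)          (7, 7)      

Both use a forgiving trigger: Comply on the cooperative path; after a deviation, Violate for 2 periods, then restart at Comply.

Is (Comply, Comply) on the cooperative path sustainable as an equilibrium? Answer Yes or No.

No

Comparing payoff streams over the 3 periods until play realigns: cooperate → 10(1+δ+…+δ^2); deviate → 21 + 7(δ+…+δ^2).
Cooperation is sustained iff (10−7)(δ+…+δ^2) ≥ 21−10.
δ+…+δ^2 = 3/5·(1−(3/5)^2)/(1−3/5) = 0.9600, and (21−10)/(10−7) = 3.6667.
0.9600 < 3.6667, so cooperation is not sustainable.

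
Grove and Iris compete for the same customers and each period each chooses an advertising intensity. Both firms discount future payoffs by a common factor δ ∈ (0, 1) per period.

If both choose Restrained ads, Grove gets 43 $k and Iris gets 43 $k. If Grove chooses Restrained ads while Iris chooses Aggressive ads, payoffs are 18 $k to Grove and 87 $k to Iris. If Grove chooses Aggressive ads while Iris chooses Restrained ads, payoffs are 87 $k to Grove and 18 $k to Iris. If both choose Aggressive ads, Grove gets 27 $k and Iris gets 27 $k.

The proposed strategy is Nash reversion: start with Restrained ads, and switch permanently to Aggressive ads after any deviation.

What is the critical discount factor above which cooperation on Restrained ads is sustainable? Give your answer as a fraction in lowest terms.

Under grim trigger the critical discount factor is (T−C)/(T−P) with T = 87, C = 43, P = 27.
δ* = (87−43)/(87−27) = 44/60 = 11/15.

11/15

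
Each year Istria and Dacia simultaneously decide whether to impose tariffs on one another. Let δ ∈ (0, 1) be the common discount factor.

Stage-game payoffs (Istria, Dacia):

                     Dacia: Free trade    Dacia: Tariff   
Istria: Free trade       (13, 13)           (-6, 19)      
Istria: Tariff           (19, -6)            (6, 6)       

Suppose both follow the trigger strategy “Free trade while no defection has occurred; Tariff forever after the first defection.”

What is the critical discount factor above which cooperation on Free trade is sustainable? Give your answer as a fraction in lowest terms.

6/13

One-period gain from deviating is 19 − 13 = 6. The loss is 13 − 6 = 7 in every subsequent period, with present value 7·δ/(1−δ).
Deviation is unprofitable when 7·δ/(1−δ) ≥ 6, i.e. δ/(1−δ) ≥ 6/7.
Equivalently δ ≥ 6/(6+7) = 6/13.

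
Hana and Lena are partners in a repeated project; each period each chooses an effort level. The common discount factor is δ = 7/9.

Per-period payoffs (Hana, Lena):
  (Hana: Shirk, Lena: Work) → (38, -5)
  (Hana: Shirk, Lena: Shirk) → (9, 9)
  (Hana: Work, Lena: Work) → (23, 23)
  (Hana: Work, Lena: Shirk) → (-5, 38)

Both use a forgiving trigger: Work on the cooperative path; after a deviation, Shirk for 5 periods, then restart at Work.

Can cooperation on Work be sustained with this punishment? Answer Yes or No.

A one-shot deviation gives 38 now, then 9 for 5 periods, then back to 23.
Gain from deviating: (38−23) today; loss: (23−9) in each of the next 5 periods.
No-deviation condition: (23−9)(δ+…+δ^5) ≥ 38−23, i.e. δ+…+δ^5 ≥ 15/14.
At δ = 7/9: δ+…+δ^5 = 2.5038 ≥ 1.0714.
So cooperation is sustainable.

Yes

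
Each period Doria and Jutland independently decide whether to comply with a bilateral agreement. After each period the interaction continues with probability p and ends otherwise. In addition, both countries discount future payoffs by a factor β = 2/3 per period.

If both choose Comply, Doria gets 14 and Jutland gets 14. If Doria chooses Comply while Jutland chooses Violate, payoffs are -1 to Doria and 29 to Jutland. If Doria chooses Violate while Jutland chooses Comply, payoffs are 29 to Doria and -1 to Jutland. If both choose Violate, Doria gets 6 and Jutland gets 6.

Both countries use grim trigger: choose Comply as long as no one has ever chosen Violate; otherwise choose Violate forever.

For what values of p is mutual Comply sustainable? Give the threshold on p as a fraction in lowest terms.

Expected continuation weight on next period's payoff is β·p = 2/3·p, which plays the role of the discount factor.
Cooperation requires 2/3·p ≥ (29−14)/(29−6) = 15/23, hence p ≥ 45/46.

45/46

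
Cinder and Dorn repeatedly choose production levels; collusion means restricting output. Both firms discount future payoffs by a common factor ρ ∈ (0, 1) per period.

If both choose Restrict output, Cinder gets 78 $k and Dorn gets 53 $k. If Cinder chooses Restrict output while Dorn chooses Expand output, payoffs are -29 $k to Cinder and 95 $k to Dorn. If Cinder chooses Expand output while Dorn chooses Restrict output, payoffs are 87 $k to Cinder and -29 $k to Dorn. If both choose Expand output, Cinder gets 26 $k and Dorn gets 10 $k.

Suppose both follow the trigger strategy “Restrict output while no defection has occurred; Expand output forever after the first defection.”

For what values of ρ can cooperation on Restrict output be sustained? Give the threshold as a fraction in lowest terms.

42/85

Cinder: cooperation gives 78 each period; deviation gives 87 once then 26 forever.
  78/(1−ρ) ≥ 87 + 26ρ/(1−ρ) ⇒ ρ ≥ 9/61.
Dorn: cooperation gives 53 each period; deviation gives 95 once then 10 forever.
  ρ ≥ 42/85.
Both must hold, so the binding constraint is Dorn's: ρ ≥ 42/85.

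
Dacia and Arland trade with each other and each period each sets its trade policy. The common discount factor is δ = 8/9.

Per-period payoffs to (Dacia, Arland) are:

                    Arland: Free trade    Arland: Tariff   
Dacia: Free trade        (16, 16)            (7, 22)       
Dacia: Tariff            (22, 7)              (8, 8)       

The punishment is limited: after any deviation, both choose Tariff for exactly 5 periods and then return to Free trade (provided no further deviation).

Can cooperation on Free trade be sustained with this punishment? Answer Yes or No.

Yes

A one-shot deviation gives 22 now, then 8 for 5 periods, then back to 16.
Gain from deviating: (22−16) today; loss: (16−8) in each of the next 5 periods.
No-deviation condition: (16−8)(δ+…+δ^5) ≥ 22−16, i.e. δ+…+δ^5 ≥ 3/4.
At δ = 8/9: δ+…+δ^5 = 3.5606 ≥ 0.7500.
So cooperation is sustainable.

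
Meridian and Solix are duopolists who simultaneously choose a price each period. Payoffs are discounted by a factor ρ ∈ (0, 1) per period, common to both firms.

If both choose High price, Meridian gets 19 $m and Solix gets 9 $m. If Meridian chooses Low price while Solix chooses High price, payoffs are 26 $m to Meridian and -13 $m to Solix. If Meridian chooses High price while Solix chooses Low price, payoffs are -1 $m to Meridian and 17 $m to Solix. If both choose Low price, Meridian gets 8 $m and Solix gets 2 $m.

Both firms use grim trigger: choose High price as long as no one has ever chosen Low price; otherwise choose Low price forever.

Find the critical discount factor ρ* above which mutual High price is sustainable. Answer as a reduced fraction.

8/15

Meridian's threshold: (26−19)/(26−8) = 7/18.
Solix's threshold: (17−9)/(17−2) = 8/15.
7/18 < 8/15, so Solix binds and ρ* = 8/15.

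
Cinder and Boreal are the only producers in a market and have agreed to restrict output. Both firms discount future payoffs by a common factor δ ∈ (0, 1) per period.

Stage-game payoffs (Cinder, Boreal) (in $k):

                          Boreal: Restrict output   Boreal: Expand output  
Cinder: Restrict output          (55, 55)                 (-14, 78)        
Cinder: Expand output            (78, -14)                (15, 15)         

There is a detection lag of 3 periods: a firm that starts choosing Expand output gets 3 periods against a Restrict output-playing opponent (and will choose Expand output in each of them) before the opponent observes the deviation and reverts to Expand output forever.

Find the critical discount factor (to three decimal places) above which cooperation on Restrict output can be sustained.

Deviating for the 3 undetected periods gains 78−55 = 23 per period over cooperation, then loses 55−15 = 40 per period forever once punishment starts.
Gain: 23(1 + δ + … + δ^2); loss: 40·δ^3/(1−δ).
No profitable deviation ⇔ 23(1−δ^3) ≤ 40·δ^3, i.e. δ^3 ≥ 23/(23+40) = 23/63.
Hence δ ≥ (23/63)^(1/3) ≈ 0.715.

0.715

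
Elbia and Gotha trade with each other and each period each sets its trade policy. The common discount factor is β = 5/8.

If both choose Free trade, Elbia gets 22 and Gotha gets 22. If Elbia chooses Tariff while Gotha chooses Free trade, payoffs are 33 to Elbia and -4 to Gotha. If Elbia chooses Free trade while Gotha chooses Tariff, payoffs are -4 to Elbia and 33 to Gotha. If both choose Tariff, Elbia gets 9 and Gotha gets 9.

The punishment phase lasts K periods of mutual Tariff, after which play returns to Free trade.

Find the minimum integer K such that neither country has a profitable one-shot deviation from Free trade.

Need Σ_{k=1}^{K} β^k ≥ (33−22)/(22−9) = 0.8462 at β = 5/8.
At K = 1 the sum is 0.6250 < 0.8462; at K = 2 it is 1.0156 ≥ 0.8462.
So the minimum punishment length is K = 2.

2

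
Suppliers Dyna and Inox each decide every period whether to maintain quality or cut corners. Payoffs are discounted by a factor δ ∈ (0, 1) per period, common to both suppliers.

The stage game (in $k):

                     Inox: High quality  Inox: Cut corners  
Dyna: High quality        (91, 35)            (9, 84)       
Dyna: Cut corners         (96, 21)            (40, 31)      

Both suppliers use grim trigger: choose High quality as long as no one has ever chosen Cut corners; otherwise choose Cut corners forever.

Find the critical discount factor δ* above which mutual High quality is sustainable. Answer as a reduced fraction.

Dyna's threshold: (96−91)/(96−40) = 5/56.
Inox's threshold: (84−35)/(84−31) = 49/53.
5/56 < 49/53, so Inox binds and δ* = 49/53.

49/53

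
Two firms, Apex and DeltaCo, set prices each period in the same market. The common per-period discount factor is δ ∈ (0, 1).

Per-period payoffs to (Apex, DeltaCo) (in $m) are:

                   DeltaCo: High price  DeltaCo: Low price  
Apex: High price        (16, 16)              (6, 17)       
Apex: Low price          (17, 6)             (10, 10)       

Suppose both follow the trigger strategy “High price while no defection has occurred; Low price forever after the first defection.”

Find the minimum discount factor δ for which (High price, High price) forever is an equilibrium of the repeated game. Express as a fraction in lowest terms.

16/(1−δ) ≥ 17 + 10δ/(1−δ)
16 ≥ 17 − 7δ
δ ≥ 1/7.

1/7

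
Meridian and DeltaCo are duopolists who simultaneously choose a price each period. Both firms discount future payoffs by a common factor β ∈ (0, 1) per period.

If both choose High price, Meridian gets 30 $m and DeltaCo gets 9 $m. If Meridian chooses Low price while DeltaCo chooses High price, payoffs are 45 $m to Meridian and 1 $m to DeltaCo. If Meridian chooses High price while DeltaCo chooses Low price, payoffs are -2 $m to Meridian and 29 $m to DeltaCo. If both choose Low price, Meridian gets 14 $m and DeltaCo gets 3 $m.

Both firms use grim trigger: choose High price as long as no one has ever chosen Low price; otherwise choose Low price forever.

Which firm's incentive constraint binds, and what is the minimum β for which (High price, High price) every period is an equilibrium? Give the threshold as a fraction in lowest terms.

Meridian: cooperation gives 30 each period; deviation gives 45 once then 14 forever.
  30/(1−β) ≥ 45 + 14β/(1−β) ⇒ β ≥ 15/31.
DeltaCo: cooperation gives 9 each period; deviation gives 29 once then 3 forever.
  β ≥ 20/26 = 10/13.
Both must hold, so the binding constraint is DeltaCo's: β ≥ 10/13.

DeltaCo; β ≥ 10/13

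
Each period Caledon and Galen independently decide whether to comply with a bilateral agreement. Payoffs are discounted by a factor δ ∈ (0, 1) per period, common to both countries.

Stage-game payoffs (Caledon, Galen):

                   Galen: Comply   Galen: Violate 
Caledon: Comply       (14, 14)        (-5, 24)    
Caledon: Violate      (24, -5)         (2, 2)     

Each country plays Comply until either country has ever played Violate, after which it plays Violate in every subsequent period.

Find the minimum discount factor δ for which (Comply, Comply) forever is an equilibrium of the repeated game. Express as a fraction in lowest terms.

5/11

One-period gain from deviating is 24 − 14 = 10. The loss is 14 − 2 = 12 in every subsequent period, with present value 12·δ/(1−δ).
Deviation is unprofitable when 12·δ/(1−δ) ≥ 10, i.e. δ/(1−δ) ≥ 5/6.
Equivalently δ ≥ 10/(10+12) = 5/11.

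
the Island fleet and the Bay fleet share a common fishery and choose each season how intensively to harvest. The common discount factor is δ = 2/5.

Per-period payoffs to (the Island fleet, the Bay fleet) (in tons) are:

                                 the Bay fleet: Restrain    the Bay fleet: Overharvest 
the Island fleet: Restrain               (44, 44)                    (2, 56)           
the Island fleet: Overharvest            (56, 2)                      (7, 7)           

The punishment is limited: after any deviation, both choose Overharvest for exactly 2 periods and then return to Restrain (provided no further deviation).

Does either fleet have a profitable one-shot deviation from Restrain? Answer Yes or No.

Comparing payoff streams over the 3 periods until play realigns: cooperate → 44(1+δ+…+δ^2); deviate → 56 + 7(δ+…+δ^2).
Cooperation is sustained iff (44−7)(δ+…+δ^2) ≥ 56−44.
δ+…+δ^2 = 2/5·(1−(2/5)^2)/(1−2/5) = 0.5600, and (56−44)/(44−7) = 0.3243.
0.5600 ≥ 0.3243, so cooperation is sustainable.

No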